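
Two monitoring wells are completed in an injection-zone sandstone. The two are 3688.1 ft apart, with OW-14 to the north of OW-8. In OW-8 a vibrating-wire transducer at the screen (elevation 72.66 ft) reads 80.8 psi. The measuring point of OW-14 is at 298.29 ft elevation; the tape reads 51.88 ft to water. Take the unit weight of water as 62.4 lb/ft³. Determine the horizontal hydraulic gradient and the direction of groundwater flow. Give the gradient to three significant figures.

i ≈ 0.00345; groundwater flows toward the north

Pressure head at OW-8: ψ = 144·P/γ = 144 × 80.8 / 62.4 = 186.46 ft.
Total head at OW-8: h = z + ψ = 72.66 + 186.46 = 259.12 ft.
Total head at OW-14: h = 298.29 − 51.88 = 246.41 ft.
Head difference: h(OW-8) − h(OW-14) = 259.12 − 246.41 = 12.71 ft.
Hydraulic gradient: i = |Δh| / L = 12.71 / 3688.1 = 0.00345.
Flow is from higher to lower head: from OW-8 toward OW-14, i.e. toward the north.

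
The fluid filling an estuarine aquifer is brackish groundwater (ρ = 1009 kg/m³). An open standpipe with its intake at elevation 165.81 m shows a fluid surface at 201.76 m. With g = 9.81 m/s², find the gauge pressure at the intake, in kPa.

Pressure head ψ = h − z = 201.76 − 165.81 = 35.95 m.
P = ρgψ = 1009 × 9.81 × 35.95 = 355844 Pa ≈ 356 kPa.

P ≈ 356 kPa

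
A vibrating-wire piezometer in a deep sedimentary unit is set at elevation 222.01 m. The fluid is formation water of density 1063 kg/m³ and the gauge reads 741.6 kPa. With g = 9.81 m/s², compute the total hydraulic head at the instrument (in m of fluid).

h ≈ 293.13 m

ψ = P/(ρg) = 741.6×1000 / (1063 × 9.81) = 71.12 m.
h = z + ψ = 222.01 + 71.12 = 293.13 m.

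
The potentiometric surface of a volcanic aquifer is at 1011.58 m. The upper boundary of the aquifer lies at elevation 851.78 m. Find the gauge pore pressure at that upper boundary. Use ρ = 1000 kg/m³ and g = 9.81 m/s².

Pressure head at the aquifer top: ψ = h − z = 1011.58 − 851.78 = 159.80 m.
P = ρgψ = 1000 × 9.81 × 159.80 = 1567638 Pa ≈ 1570 kPa.

P ≈ 1570 kPa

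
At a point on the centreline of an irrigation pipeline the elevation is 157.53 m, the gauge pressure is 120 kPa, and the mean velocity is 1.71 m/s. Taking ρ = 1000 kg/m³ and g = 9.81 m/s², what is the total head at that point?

h ≈ 169.91 m

Pressure head ψ = P/(ρg) = 120×1000 / (1000 × 9.81) = 12.23 m.
Velocity head = v²/(2g) = 1.71² / (2 × 9.81) = 0.149 m.
h = z + ψ + v²/(2g) = 157.53 + 12.23 + 0.149 = 169.91 m.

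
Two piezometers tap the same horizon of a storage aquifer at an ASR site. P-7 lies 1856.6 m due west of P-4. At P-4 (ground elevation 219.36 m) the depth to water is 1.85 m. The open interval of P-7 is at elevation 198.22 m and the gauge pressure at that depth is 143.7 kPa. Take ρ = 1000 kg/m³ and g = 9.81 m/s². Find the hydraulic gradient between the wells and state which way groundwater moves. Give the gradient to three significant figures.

i ≈ 0.00250; groundwater flows toward the west

Total head at P-4: h = 219.36 − 1.85 = 217.51 m.
Pressure head at P-7: ψ = P/(ρg) = 143.7×1000 / (1000 × 9.81) = 14.65 m.
Total head at P-7: h = z + ψ = 198.22 + 14.65 = 212.87 m.
Head difference: h(P-4) − h(P-7) = 217.51 − 212.87 = 4.64 m.
Hydraulic gradient: i = |Δh| / L = 4.64 / 1856.6 = 0.00250.
Flow is from higher to lower head: from P-4 toward P-7, i.e. toward the west.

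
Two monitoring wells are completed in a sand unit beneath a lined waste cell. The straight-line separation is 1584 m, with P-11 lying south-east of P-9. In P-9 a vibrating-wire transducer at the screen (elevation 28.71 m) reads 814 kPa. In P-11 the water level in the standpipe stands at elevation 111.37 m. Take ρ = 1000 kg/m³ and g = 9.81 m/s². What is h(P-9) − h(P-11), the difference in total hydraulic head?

Δh ≈ 0.32 m

Pressure head at P-9: ψ = P/(ρg) = 814×1000 / (1000 × 9.81) = 82.98 m.
Total head at P-9: h = z + ψ = 28.71 + 82.98 = 111.69 m.
Total head at P-11: h = 111.37 m (water level in the piezometer is the total head).
Head difference: h(P-9) − h(P-11) = 111.69 − 111.37 = 0.32 m.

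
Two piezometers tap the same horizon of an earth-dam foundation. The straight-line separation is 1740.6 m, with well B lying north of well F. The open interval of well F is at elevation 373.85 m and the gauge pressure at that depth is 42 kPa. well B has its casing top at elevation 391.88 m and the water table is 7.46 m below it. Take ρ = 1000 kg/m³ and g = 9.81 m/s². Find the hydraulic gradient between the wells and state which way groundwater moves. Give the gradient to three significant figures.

Pressure head at well F: ψ = P/(ρg) = 42×1000 / (1000 × 9.81) = 4.28 m.
Total head at well F: h = z + ψ = 373.85 + 4.28 = 378.13 m.
Total head at well B: h = 391.88 − 7.46 = 384.42 m.
Head difference: h(well F) − h(well B) = 378.13 − 384.42 = -6.29 m.
Hydraulic gradient: i = |Δh| / L = 6.29 / 1740.6 = 0.00361.
Flow is from higher to lower head: from well B toward well F, i.e. toward the south.

i ≈ 0.00361; groundwater flows toward the south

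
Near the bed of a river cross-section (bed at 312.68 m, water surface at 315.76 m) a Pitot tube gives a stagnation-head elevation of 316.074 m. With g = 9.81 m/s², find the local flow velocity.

v ≈ 2.48 m/s

Near the bed, under hydrostatic conditions, the piezometric head (z + ψ) equals the free-surface elevation, 315.76 m.
Velocity head = total − piezometric = 316.074 − 315.76 = 0.314 m.
v = √(2g·h_v) = √(2 × 9.81 × 0.314) = 2.48 m/s.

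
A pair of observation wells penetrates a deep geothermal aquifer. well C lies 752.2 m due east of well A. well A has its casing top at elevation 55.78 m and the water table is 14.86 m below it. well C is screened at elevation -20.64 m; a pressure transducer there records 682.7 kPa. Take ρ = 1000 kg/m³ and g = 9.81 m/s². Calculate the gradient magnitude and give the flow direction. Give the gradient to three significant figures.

i ≈ 0.0107; groundwater flows toward the west

Total head at well A: h = 55.78 − 14.86 = 40.92 m.
Pressure head at well C: ψ = P/(ρg) = 682.7×1000 / (1000 × 9.81) = 69.59 m.
Total head at well C: h = z + ψ = -20.64 + 69.59 = 48.95 m.
Head difference: h(well A) − h(well C) = 40.92 − 48.95 = -8.03 m.
Hydraulic gradient: i = |Δh| / L = 8.03 / 752.2 = 0.0107.
Flow is from higher to lower head: from well C toward well A, i.e. toward the west.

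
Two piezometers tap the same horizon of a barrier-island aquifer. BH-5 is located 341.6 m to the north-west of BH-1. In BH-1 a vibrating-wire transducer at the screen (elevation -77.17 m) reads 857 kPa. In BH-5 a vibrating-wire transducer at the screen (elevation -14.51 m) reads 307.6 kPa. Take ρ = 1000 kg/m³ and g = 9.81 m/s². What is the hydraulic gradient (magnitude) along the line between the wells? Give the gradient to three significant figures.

i ≈ 0.0195

Pressure head at BH-1: ψ = P/(ρg) = 857×1000 / (1000 × 9.81) = 87.36 m.
Total head at BH-1: h = z + ψ = -77.17 + 87.36 = 10.19 m.
Pressure head at BH-5: ψ = P/(ρg) = 307.6×1000 / (1000 × 9.81) = 31.36 m.
Total head at BH-5: h = z + ψ = -14.51 + 31.36 = 16.85 m.
Head difference: h(BH-1) − h(BH-5) = 10.19 − 16.85 = -6.66 m.
Hydraulic gradient: i = |Δh| / L = 6.66 / 341.6 = 0.0195.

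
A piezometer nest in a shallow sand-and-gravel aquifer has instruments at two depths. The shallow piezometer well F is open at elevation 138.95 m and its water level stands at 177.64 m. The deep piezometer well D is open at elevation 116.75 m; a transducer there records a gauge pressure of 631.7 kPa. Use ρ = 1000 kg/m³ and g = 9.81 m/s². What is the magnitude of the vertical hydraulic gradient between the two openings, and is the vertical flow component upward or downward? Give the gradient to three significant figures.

|i_v| ≈ 0.158; vertical flow is upward

Total head at well F: h = 177.64 m (water level in the standpipe).
Pressure head at well D: ψ = P/(ρg) = 631.7×1000 / (1000 × 9.81) = 64.39 m.
Total head at well D: h = z + ψ = 116.75 + 64.39 = 181.14 m.
Δh = h(well F) − h(well D) = 177.64 − 181.14 = -3.50 m.
Vertical separation Δz = 138.95 − 116.75 = 22.20 m.
|i_v| = |Δh| / Δz = 3.50 / 22.20 = 0.158.
Head is higher in the deep piezometer, so vertical flow is upward (discharge condition).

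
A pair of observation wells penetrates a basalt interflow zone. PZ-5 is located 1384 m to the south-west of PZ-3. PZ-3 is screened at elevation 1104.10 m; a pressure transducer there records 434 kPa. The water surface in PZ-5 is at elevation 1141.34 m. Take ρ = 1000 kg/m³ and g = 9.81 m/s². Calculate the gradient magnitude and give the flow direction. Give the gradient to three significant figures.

i ≈ 0.00506; groundwater flows toward the south-west

Pressure head at PZ-3: ψ = P/(ρg) = 434×1000 / (1000 × 9.81) = 44.24 m.
Total head at PZ-3: h = z + ψ = 1104.10 + 44.24 = 1148.34 m.
Total head at PZ-5: h = 1141.34 m (water level in the piezometer is the total head).
Head difference: h(PZ-3) − h(PZ-5) = 1148.34 − 1141.34 = 7.00 m.
Hydraulic gradient: i = |Δh| / L = 7.00 / 1384 = 0.00506.
Flow is from higher to lower head: from PZ-3 toward PZ-5, i.e. toward the south-west.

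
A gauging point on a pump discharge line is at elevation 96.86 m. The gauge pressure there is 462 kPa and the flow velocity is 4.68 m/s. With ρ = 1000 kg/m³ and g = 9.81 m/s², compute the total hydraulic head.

h ≈ 145.07 m

Pressure head ψ = P/(ρg) = 462×1000 / (1000 × 9.81) = 47.09 m.
Velocity head = v²/(2g) = 4.68² / (2 × 9.81) = 1.116 m.
h = z + ψ + v²/(2g) = 96.86 + 47.09 + 1.116 = 145.07 m.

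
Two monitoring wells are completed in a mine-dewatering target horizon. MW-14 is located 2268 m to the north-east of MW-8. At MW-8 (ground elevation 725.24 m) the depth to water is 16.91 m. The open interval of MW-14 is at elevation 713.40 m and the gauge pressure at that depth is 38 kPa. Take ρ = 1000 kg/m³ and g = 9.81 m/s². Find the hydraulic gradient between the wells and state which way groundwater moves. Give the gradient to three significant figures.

i ≈ 0.00394; groundwater flows toward the south-west

Total head at MW-8: h = 725.24 − 16.91 = 708.33 m.
Pressure head at MW-14: ψ = P/(ρg) = 38×1000 / (1000 × 9.81) = 3.87 m.
Total head at MW-14: h = z + ψ = 713.40 + 3.87 = 717.27 m.
Head difference: h(MW-8) − h(MW-14) = 708.33 − 717.27 = -8.94 m.
Hydraulic gradient: i = |Δh| / L = 8.94 / 2268 = 0.00394.
Flow is from higher to lower head: from MW-14 toward MW-8, i.e. toward the south-west.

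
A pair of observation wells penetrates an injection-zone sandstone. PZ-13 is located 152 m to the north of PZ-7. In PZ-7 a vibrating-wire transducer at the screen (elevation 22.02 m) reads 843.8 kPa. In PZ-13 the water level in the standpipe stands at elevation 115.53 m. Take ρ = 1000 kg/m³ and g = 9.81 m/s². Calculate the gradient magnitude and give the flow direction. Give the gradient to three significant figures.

Pressure head at PZ-7: ψ = P/(ρg) = 843.8×1000 / (1000 × 9.81) = 86.01 m.
Total head at PZ-7: h = z + ψ = 22.02 + 86.01 = 108.03 m.
Total head at PZ-13: h = 115.53 m (water level in the piezometer is the total head).
Head difference: h(PZ-7) − h(PZ-13) = 108.03 − 115.53 = -7.50 m.
Hydraulic gradient: i = |Δh| / L = 7.50 / 152 = 0.0493.
Flow is from higher to lower head: from PZ-13 toward PZ-7, i.e. toward the south.

i ≈ 0.0493; groundwater flows toward the south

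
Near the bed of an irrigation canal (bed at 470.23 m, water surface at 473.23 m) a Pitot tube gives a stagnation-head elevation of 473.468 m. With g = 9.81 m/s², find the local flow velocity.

Near the bed, under hydrostatic conditions, the piezometric head (z + ψ) equals the free-surface elevation, 473.23 m.
Velocity head = total − piezometric = 473.468 − 473.23 = 0.238 m.
v = √(2g·h_v) = √(2 × 9.81 × 0.238) = 2.16 m/s.

v ≈ 2.16 m/s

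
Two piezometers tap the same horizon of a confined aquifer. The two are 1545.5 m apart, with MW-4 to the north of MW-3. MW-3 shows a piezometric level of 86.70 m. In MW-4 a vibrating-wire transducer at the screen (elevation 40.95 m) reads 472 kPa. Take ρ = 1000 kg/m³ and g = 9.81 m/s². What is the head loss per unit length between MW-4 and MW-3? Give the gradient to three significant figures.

Total head at MW-3: h = 86.70 m (water level in the piezometer is the total head).
Pressure head at MW-4: ψ = P/(ρg) = 472×1000 / (1000 × 9.81) = 48.11 m.
Total head at MW-4: h = z + ψ = 40.95 + 48.11 = 89.06 m.
Head difference: h(MW-3) − h(MW-4) = 86.70 − 89.06 = -2.36 m.
Hydraulic gradient: i = |Δh| / L = 2.36 / 1545.5 = 0.00153.

i ≈ 0.00153 m/m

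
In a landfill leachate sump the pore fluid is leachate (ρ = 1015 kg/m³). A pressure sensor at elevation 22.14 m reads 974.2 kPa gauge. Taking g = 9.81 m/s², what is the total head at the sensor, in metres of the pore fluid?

ψ = P/(ρg) = 974.2×1000 / (1015 × 9.81) = 97.84 m.
h = z + ψ = 22.14 + 97.84 = 119.98 m.

h ≈ 119.98 m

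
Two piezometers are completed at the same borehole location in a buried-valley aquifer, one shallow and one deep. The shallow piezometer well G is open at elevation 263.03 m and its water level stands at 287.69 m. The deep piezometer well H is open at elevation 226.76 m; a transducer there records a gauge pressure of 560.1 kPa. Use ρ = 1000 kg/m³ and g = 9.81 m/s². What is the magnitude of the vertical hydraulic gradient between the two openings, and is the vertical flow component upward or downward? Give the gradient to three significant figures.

|i_v| ≈ 0.106; vertical flow is downward

Total head at well G: h = 287.69 m (water level in the standpipe).
Pressure head at well H: ψ = P/(ρg) = 560.1×1000 / (1000 × 9.81) = 57.09 m.
Total head at well H: h = z + ψ = 226.76 + 57.09 = 283.85 m.
Δh = h(well G) − h(well H) = 287.69 − 283.85 = 3.84 m.
Vertical separation Δz = 263.03 − 226.76 = 36.27 m.
|i_v| = |Δh| / Δz = 3.84 / 36.27 = 0.106.
Head is higher in the shallow piezometer, so vertical flow is downward (recharge condition).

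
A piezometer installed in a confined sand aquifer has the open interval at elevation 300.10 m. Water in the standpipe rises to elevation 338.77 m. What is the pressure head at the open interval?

ψ ≈ 38.67 m

Total head h = 338.77 m (the water-surface elevation in the piezometer).
Pressure head ψ = h − z = 338.77 − 300.10 = 38.67 m.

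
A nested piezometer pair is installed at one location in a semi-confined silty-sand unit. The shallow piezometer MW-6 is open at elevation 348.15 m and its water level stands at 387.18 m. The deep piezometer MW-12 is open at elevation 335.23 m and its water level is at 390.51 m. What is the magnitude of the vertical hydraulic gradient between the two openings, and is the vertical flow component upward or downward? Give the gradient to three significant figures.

|i_v| ≈ 0.258; vertical flow is upward

Total head at MW-6: h = 387.18 m (water level in the standpipe).
Total head at MW-12: h = 390.51 m.
Δh = h(MW-6) − h(MW-12) = 387.18 − 390.51 = -3.33 m.
Vertical separation Δz = 348.15 − 335.23 = 12.92 m.
|i_v| = |Δh| / Δz = 3.33 / 12.92 = 0.258.
Head is higher in the deep piezometer, so vertical flow is upward (discharge condition).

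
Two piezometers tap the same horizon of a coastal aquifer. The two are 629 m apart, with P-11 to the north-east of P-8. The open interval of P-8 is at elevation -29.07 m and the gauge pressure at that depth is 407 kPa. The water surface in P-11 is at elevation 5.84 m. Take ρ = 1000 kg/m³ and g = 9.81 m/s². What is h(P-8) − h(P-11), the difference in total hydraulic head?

Pressure head at P-8: ψ = P/(ρg) = 407×1000 / (1000 × 9.81) = 41.49 m.
Total head at P-8: h = z + ψ = -29.07 + 41.49 = 12.42 m.
Total head at P-11: h = 5.84 m (water level in the piezometer is the total head).
Head difference: h(P-8) − h(P-11) = 12.42 − 5.84 = 6.58 m.

Δh ≈ 6.58 m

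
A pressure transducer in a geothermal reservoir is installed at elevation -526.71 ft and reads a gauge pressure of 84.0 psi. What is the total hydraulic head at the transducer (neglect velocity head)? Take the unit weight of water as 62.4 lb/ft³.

h ≈ -332.86 ft

ψ = 144·P/γ = 144 × 84.0 / 62.4 = 193.85 ft.
h = z + ψ = -526.71 + 193.85 = -332.86 ft.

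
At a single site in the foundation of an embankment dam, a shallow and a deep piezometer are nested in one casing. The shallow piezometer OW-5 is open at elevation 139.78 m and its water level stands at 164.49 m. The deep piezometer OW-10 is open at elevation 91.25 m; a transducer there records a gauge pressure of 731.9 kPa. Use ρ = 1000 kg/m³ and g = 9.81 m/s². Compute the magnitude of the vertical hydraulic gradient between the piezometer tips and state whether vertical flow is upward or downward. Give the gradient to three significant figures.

Total head at OW-5: h = 164.49 m (water level in the standpipe).
Pressure head at OW-10: ψ = P/(ρg) = 731.9×1000 / (1000 × 9.81) = 74.61 m.
Total head at OW-10: h = z + ψ = 91.25 + 74.61 = 165.86 m.
Δh = h(OW-5) − h(OW-10) = 164.49 − 165.86 = -1.37 m.
Vertical separation Δz = 139.78 − 91.25 = 48.53 m.
|i_v| = |Δh| / Δz = 1.37 / 48.53 = 0.0282.
Head is higher in the deep piezometer, so vertical flow is upward (discharge condition).

|i_v| ≈ 0.0282; vertical flow is upward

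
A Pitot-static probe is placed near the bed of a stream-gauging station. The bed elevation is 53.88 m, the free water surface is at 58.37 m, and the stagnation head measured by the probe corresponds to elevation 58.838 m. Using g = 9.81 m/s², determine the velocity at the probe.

v ≈ 3.03 m/s

Near the bed, under hydrostatic conditions, the piezometric head (z + ψ) equals the free-surface elevation, 58.37 m.
Velocity head = total − piezometric = 58.838 − 58.37 = 0.468 m.
v = √(2g·h_v) = √(2 × 9.81 × 0.468) = 3.03 m/s.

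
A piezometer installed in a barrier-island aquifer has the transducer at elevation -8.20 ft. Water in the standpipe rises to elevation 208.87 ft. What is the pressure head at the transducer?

ψ ≈ 217.07 ft

Total head h = 208.87 ft (the water-surface elevation in the piezometer).
Pressure head ψ = h − z = 208.87 − (-8.20) = 217.07 ft.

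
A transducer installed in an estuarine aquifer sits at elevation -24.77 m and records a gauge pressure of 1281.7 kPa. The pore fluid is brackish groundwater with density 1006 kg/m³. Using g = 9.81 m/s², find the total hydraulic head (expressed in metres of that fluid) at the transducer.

h ≈ 105.10 m

ψ = P/(ρg) = 1281.7×1000 / (1006 × 9.81) = 129.87 m.
h = z + ψ = -24.77 + 129.87 = 105.10 m.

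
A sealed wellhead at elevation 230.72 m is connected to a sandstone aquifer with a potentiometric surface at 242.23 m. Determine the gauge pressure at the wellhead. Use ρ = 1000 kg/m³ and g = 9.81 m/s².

Head above the cap: Δh = 242.23 − 230.72 = 11.51 m.
P = ρgΔh = 1000 × 9.81 × 11.51 = 112913 Pa ≈ 113 kPa.

P ≈ 113 kPa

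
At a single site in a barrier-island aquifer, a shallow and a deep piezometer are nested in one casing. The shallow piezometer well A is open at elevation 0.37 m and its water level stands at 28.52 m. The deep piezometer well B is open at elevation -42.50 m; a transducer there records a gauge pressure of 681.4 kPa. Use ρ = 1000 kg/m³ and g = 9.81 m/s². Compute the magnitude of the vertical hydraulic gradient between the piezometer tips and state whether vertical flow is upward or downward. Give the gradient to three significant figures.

|i_v| ≈ 0.0364; vertical flow is downward

Total head at well A: h = 28.52 m (water level in the standpipe).
Pressure head at well B: ψ = P/(ρg) = 681.4×1000 / (1000 × 9.81) = 69.46 m.
Total head at well B: h = z + ψ = -42.50 + 69.46 = 26.96 m.
Δh = h(well A) − h(well B) = 28.52 − 26.96 = 1.56 m.
Vertical separation Δz = 0.37 − (-42.50) = 42.87 m.
|i_v| = |Δh| / Δz = 1.56 / 42.87 = 0.0364.
Head is higher in the shallow piezometer, so vertical flow is downward (recharge condition).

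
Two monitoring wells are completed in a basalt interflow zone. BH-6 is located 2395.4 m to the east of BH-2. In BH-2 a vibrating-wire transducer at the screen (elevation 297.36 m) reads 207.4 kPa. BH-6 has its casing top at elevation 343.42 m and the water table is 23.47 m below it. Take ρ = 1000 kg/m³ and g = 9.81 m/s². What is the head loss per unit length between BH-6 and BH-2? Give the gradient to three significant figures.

i ≈ 0.000605 m/m

Pressure head at BH-2: ψ = P/(ρg) = 207.4×1000 / (1000 × 9.81) = 21.14 m.
Total head at BH-2: h = z + ψ = 297.36 + 21.14 = 318.50 m.
Total head at BH-6: h = 343.42 − 23.47 = 319.95 m.
Head difference: h(BH-2) − h(BH-6) = 318.50 − 319.95 = -1.45 m.
Hydraulic gradient: i = |Δh| / L = 1.45 / 2395.4 = 0.000605.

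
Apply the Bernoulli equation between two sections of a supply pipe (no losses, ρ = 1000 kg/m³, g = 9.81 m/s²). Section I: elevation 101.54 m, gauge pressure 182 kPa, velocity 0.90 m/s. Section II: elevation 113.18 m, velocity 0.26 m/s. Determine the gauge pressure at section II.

Pressure head at I: ψ₁ = P₁/(ρg) = 182×1000 / (1000 × 9.81) = 18.55 m.
Velocity heads: v₁²/2g = 0.90²/19.62 = 0.041 m; v₂²/2g = 0.26²/19.62 = 0.003 m.
Total head H = z₁ + ψ₁ + v₁²/2g = 101.54 + 18.55 + 0.041 = 120.13 m.
ψ₂ = H − z₂ − v₂²/2g = 120.13 − 113.18 − 0.003 = 6.95 m.
P₂ = ρgψ₂ = 1000 × 9.81 × 6.95 ≈ 68.2 kPa.

P₂ ≈ 68.2 kPa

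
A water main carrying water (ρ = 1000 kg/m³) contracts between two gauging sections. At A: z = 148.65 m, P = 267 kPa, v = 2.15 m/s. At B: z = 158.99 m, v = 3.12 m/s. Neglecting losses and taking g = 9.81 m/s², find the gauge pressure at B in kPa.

Pressure head at A: ψ₁ = P₁/(ρg) = 267×1000 / (1000 × 9.81) = 27.22 m.
Velocity heads: v₁²/2g = 2.15²/19.62 = 0.236 m; v₂²/2g = 3.12²/19.62 = 0.496 m.
Total head H = z₁ + ψ₁ + v₁²/2g = 148.65 + 27.22 + 0.236 = 176.11 m.
ψ₂ = H − z₂ − v₂²/2g = 176.11 − 158.99 − 0.496 = 16.62 m.
P₂ = ρgψ₂ = 1000 × 9.81 × 16.62 ≈ 163 kPa.

P₂ ≈ 163 kPa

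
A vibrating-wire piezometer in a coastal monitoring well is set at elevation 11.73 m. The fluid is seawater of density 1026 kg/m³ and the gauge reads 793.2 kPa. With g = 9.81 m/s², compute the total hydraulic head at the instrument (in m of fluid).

h ≈ 90.54 m

ψ = P/(ρg) = 793.2×1000 / (1026 × 9.81) = 78.81 m.
h = z + ψ = 11.73 + 78.81 = 90.54 m.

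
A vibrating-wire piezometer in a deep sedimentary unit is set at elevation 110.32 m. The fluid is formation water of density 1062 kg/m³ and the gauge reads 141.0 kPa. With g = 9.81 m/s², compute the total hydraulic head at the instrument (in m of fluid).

h ≈ 123.85 m

ψ = P/(ρg) = 141.0×1000 / (1062 × 9.81) = 13.53 m.
h = z + ψ = 110.32 + 13.53 = 123.85 m.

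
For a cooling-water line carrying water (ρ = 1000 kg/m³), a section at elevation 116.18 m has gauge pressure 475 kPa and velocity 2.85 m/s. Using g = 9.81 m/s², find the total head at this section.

h ≈ 165.01 m

Pressure head ψ = P/(ρg) = 475×1000 / (1000 × 9.81) = 48.42 m.
Velocity head = v²/(2g) = 2.85² / (2 × 9.81) = 0.414 m.
h = z + ψ + v²/(2g) = 116.18 + 48.42 + 0.414 = 165.01 m.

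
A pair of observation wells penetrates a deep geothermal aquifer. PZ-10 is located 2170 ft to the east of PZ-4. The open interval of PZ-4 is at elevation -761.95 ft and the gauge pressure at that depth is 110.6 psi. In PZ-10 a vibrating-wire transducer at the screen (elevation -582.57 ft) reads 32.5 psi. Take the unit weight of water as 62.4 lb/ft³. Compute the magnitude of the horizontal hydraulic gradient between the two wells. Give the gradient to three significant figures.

Pressure head at PZ-4: ψ = 144·P/γ = 144 × 110.6 / 62.4 = 255.23 ft.
Total head at PZ-4: h = z + ψ = -761.95 + 255.23 = -506.72 ft.
Pressure head at PZ-10: ψ = 144·P/γ = 144 × 32.5 / 62.4 = 75.00 ft.
Total head at PZ-10: h = z + ψ = -582.57 + 75.00 = -507.57 ft.
Head difference: h(PZ-4) − h(PZ-10) = -506.72 − (-507.57) = 0.85 ft.
Hydraulic gradient: i = |Δh| / L = 0.85 / 2170 = 0.000392.

i ≈ 0.000392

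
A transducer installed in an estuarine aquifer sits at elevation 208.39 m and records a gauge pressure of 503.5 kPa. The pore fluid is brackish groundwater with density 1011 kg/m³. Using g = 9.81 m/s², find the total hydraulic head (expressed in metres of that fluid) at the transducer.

ψ = P/(ρg) = 503.5×1000 / (1011 × 9.81) = 50.77 m.
h = z + ψ = 208.39 + 50.77 = 259.16 m.

h ≈ 259.16 m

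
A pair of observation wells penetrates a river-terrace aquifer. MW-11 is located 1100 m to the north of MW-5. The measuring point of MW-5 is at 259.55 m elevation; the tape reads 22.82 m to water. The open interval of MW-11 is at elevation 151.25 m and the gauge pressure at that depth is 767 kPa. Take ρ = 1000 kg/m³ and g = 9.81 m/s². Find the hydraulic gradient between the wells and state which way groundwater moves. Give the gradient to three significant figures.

i ≈ 0.00663; groundwater flows toward the north

Total head at MW-5: h = 259.55 − 22.82 = 236.73 m.
Pressure head at MW-11: ψ = P/(ρg) = 767×1000 / (1000 × 9.81) = 78.19 m.
Total head at MW-11: h = z + ψ = 151.25 + 78.19 = 229.44 m.
Head difference: h(MW-5) − h(MW-11) = 236.73 − 229.44 = 7.29 m.
Hydraulic gradient: i = |Δh| / L = 7.29 / 1100 = 0.00663.
Flow is from higher to lower head: from MW-5 toward MW-11, i.e. toward the north.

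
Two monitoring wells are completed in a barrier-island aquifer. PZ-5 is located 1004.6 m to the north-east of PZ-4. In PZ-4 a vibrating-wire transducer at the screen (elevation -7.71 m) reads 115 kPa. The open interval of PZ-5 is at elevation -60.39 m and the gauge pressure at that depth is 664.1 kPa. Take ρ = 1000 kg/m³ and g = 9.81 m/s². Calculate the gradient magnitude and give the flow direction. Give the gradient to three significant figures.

i ≈ 0.00328; groundwater flows toward the south-west

Pressure head at PZ-4: ψ = P/(ρg) = 115×1000 / (1000 × 9.81) = 11.72 m.
Total head at PZ-4: h = z + ψ = -7.71 + 11.72 = 4.01 m.
Pressure head at PZ-5: ψ = P/(ρg) = 664.1×1000 / (1000 × 9.81) = 67.70 m.
Total head at PZ-5: h = z + ψ = -60.39 + 67.70 = 7.31 m.
Head difference: h(PZ-4) − h(PZ-5) = 4.01 − 7.31 = -3.30 m.
Hydraulic gradient: i = |Δh| / L = 3.30 / 1004.6 = 0.00328.
Flow is from higher to lower head: from PZ-5 toward PZ-4, i.e. toward the south-west.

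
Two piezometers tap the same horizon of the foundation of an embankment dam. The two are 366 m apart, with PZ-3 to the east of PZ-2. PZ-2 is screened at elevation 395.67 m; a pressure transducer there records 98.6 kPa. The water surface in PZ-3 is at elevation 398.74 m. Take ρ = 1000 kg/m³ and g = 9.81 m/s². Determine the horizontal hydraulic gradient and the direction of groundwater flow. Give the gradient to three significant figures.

i ≈ 0.0191; groundwater flows toward the east

Pressure head at PZ-2: ψ = P/(ρg) = 98.6×1000 / (1000 × 9.81) = 10.05 m.
Total head at PZ-2: h = z + ψ = 395.67 + 10.05 = 405.72 m.
Total head at PZ-3: h = 398.74 m (water level in the piezometer is the total head).
Head difference: h(PZ-2) − h(PZ-3) = 405.72 − 398.74 = 6.98 m.
Hydraulic gradient: i = |Δh| / L = 6.98 / 366 = 0.0191.
Flow is from higher to lower head: from PZ-2 toward PZ-3, i.e. toward the east.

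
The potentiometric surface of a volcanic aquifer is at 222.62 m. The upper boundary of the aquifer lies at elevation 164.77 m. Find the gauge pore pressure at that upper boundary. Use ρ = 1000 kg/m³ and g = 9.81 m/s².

Pressure head at the aquifer top: ψ = h − z = 222.62 − 164.77 = 57.85 m.
P = ρgψ = 1000 × 9.81 × 57.85 = 567508 Pa ≈ 568 kPa.

P ≈ 568 kPa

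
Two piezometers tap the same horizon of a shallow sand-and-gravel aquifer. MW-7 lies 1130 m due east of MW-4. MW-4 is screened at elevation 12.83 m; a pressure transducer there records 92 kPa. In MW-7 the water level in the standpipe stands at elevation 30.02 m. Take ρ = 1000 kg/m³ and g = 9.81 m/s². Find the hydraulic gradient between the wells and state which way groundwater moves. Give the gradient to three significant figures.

Pressure head at MW-4: ψ = P/(ρg) = 92×1000 / (1000 × 9.81) = 9.38 m.
Total head at MW-4: h = z + ψ = 12.83 + 9.38 = 22.21 m.
Total head at MW-7: h = 30.02 m (water level in the piezometer is the total head).
Head difference: h(MW-4) − h(MW-7) = 22.21 − 30.02 = -7.81 m.
Hydraulic gradient: i = |Δh| / L = 7.81 / 1130 = 0.00691.
Flow is from higher to lower head: from MW-7 toward MW-4, i.e. toward the west.

i ≈ 0.00691; groundwater flows toward the west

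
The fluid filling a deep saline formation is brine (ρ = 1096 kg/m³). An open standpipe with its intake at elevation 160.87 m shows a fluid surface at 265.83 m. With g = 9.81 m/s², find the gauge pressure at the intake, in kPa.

Pressure head ψ = h − z = 265.83 − 160.87 = 104.96 m.
P = ρgψ = 1096 × 9.81 × 104.96 = 1128505 Pa ≈ 1130 kPa.

P ≈ 1130 kPa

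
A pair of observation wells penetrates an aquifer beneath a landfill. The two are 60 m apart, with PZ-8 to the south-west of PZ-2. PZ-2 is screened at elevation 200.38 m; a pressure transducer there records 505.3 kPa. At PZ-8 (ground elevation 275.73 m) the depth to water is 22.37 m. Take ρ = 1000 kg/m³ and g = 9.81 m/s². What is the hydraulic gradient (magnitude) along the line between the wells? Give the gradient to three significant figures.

Pressure head at PZ-2: ψ = P/(ρg) = 505.3×1000 / (1000 × 9.81) = 51.51 m.
Total head at PZ-2: h = z + ψ = 200.38 + 51.51 = 251.89 m.
Total head at PZ-8: h = 275.73 − 22.37 = 253.36 m.
Head difference: h(PZ-2) − h(PZ-8) = 251.89 − 253.36 = -1.47 m.
Hydraulic gradient: i = |Δh| / L = 1.47 / 60 = 0.0245.

i ≈ 0.0245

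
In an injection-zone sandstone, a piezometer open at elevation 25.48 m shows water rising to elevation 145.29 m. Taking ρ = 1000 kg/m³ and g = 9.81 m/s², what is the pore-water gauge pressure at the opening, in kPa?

P ≈ 1180 kPa

Pressure head ψ = h − z = 145.29 − 25.48 = 119.81 m.
P = ρgψ = 1000 × 9.81 × 119.81 = 1175336 Pa ≈ 1180 kPa.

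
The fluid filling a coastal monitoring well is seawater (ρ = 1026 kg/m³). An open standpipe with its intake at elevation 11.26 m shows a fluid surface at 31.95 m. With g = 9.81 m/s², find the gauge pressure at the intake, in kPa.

P ≈ 208 kPa

Pressure head ψ = h − z = 31.95 − 11.26 = 20.69 m.
P = ρgψ = 1026 × 9.81 × 20.69 = 208246 Pa ≈ 208 kPa.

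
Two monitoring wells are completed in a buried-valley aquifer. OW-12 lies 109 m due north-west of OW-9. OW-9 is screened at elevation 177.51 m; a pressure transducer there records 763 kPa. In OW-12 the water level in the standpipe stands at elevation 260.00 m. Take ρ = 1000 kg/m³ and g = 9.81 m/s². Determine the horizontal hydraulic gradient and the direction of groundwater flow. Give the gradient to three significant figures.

Pressure head at OW-9: ψ = P/(ρg) = 763×1000 / (1000 × 9.81) = 77.78 m.
Total head at OW-9: h = z + ψ = 177.51 + 77.78 = 255.29 m.
Total head at OW-12: h = 260.00 m (water level in the piezometer is the total head).
Head difference: h(OW-9) − h(OW-12) = 255.29 − 260.00 = -4.71 m.
Hydraulic gradient: i = |Δh| / L = 4.71 / 109 = 0.0432.
Flow is from higher to lower head: from OW-12 toward OW-9, i.e. toward the south-east.

i ≈ 0.0432; groundwater flows toward the south-east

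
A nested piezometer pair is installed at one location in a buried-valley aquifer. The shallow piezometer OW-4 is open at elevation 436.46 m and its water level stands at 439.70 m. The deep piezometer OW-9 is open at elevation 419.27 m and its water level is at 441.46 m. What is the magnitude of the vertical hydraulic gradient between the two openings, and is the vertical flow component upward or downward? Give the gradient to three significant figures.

Total head at OW-4: h = 439.70 m (water level in the standpipe).
Total head at OW-9: h = 441.46 m.
Δh = h(OW-4) − h(OW-9) = 439.70 − 441.46 = -1.76 m.
Vertical separation Δz = 436.46 − 419.27 = 17.19 m.
|i_v| = |Δh| / Δz = 1.76 / 17.19 = 0.102.
Head is higher in the deep piezometer, so vertical flow is upward (discharge condition).

|i_v| ≈ 0.102; vertical flow is upward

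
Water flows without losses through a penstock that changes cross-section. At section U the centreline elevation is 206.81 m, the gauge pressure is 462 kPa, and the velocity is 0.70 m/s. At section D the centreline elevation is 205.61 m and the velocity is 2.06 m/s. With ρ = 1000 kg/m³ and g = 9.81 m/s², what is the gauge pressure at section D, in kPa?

Pressure head at U: ψ₁ = P₁/(ρg) = 462×1000 / (1000 × 9.81) = 47.09 m.
Velocity heads: v₁²/2g = 0.70²/19.62 = 0.025 m; v₂²/2g = 2.06²/19.62 = 0.216 m.
Total head H = z₁ + ψ₁ + v₁²/2g = 206.81 + 47.09 + 0.025 = 253.93 m.
ψ₂ = H − z₂ − v₂²/2g = 253.93 − 205.61 − 0.216 = 48.10 m.
P₂ = ρgψ₂ = 1000 × 9.81 × 48.10 ≈ 472 kPa.

P₂ ≈ 472 kPa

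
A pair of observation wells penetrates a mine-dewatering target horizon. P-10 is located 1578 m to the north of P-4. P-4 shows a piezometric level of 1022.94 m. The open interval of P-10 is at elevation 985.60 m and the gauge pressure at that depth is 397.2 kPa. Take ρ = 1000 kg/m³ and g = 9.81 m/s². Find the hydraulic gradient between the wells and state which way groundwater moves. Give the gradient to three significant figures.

Total head at P-4: h = 1022.94 m (water level in the piezometer is the total head).
Pressure head at P-10: ψ = P/(ρg) = 397.2×1000 / (1000 × 9.81) = 40.49 m.
Total head at P-10: h = z + ψ = 985.60 + 40.49 = 1026.09 m.
Head difference: h(P-4) − h(P-10) = 1022.94 − 1026.09 = -3.15 m.
Hydraulic gradient: i = |Δh| / L = 3.15 / 1578 = 0.00200.
Flow is from higher to lower head: from P-10 toward P-4, i.e. toward the south.

i ≈ 0.00200; groundwater flows toward the south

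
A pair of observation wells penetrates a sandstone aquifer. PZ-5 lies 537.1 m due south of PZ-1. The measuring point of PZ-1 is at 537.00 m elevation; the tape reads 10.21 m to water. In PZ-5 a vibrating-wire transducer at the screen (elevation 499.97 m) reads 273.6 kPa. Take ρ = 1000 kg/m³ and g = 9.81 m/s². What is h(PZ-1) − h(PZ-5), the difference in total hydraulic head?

Δh ≈ -1.07 m

Total head at PZ-1: h = 537.00 − 10.21 = 526.79 m.
Pressure head at PZ-5: ψ = P/(ρg) = 273.6×1000 / (1000 × 9.81) = 27.89 m.
Total head at PZ-5: h = z + ψ = 499.97 + 27.89 = 527.86 m.
Head difference: h(PZ-1) − h(PZ-5) = 526.79 − 527.86 = -1.07 m.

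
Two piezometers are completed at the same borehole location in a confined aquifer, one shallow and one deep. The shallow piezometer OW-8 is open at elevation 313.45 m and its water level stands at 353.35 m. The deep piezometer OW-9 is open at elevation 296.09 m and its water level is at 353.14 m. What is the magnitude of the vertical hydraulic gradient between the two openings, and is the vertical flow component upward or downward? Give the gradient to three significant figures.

Total head at OW-8: h = 353.35 m (water level in the standpipe).
Total head at OW-9: h = 353.14 m.
Δh = h(OW-8) − h(OW-9) = 353.35 − 353.14 = 0.21 m.
Vertical separation Δz = 313.45 − 296.09 = 17.36 m.
|i_v| = |Δh| / Δz = 0.21 / 17.36 = 0.0121.
Head is higher in the shallow piezometer, so vertical flow is downward (recharge condition).

|i_v| ≈ 0.0121; vertical flow is downward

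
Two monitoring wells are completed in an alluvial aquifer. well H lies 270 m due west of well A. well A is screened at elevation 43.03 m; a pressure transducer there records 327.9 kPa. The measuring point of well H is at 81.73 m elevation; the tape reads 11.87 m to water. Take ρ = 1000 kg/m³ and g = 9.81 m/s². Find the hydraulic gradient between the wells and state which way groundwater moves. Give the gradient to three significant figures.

Pressure head at well A: ψ = P/(ρg) = 327.9×1000 / (1000 × 9.81) = 33.43 m.
Total head at well A: h = z + ψ = 43.03 + 33.43 = 76.46 m.
Total head at well H: h = 81.73 − 11.87 = 69.86 m.
Head difference: h(well A) − h(well H) = 76.46 − 69.86 = 6.60 m.
Hydraulic gradient: i = |Δh| / L = 6.60 / 270 = 0.0244.
Flow is from higher to lower head: from well A toward well H, i.e. toward the west.

i ≈ 0.0244; groundwater flows toward the west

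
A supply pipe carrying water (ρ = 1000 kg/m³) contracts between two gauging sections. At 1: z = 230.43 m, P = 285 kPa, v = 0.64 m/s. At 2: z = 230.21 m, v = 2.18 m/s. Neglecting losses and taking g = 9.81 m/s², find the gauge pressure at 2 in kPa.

Pressure head at 1: ψ₁ = P₁/(ρg) = 285×1000 / (1000 × 9.81) = 29.05 m.
Velocity heads: v₁²/2g = 0.64²/19.62 = 0.021 m; v₂²/2g = 2.18²/19.62 = 0.242 m.
Total head H = z₁ + ψ₁ + v₁²/2g = 230.43 + 29.05 + 0.021 = 259.50 m.
ψ₂ = H − z₂ − v₂²/2g = 259.50 − 230.21 − 0.242 = 29.05 m.
P₂ = ρgψ₂ = 1000 × 9.81 × 29.05 ≈ 285 kPa.

P₂ ≈ 285 kPa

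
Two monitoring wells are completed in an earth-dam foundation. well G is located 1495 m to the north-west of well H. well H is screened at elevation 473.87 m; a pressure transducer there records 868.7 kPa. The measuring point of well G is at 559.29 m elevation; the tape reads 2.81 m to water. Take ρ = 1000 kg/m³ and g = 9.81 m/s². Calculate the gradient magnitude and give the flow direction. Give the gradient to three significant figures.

Pressure head at well H: ψ = P/(ρg) = 868.7×1000 / (1000 × 9.81) = 88.55 m.
Total head at well H: h = z + ψ = 473.87 + 88.55 = 562.42 m.
Total head at well G: h = 559.29 − 2.81 = 556.48 m.
Head difference: h(well H) − h(well G) = 562.42 − 556.48 = 5.94 m.
Hydraulic gradient: i = |Δh| / L = 5.94 / 1495 = 0.00397.
Flow is from higher to lower head: from well H toward well G, i.e. toward the north-west.

i ≈ 0.00397; groundwater flows toward the north-west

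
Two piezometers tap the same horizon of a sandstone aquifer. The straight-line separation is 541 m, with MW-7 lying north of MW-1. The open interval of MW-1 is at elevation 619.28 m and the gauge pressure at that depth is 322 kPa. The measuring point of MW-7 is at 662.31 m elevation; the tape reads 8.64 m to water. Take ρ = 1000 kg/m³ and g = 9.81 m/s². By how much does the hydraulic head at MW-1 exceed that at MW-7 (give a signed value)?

Δh ≈ -1.57 m

Pressure head at MW-1: ψ = P/(ρg) = 322×1000 / (1000 × 9.81) = 32.82 m.
Total head at MW-1: h = z + ψ = 619.28 + 32.82 = 652.10 m.
Total head at MW-7: h = 662.31 − 8.64 = 653.67 m.
Head difference: h(MW-1) − h(MW-7) = 652.10 − 653.67 = -1.57 m.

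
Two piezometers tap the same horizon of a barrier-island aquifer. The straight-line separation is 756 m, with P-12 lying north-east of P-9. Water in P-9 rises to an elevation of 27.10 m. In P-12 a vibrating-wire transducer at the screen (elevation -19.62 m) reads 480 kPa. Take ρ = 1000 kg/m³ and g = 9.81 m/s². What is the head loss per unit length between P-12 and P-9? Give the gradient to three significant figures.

i ≈ 0.00292 m/m

Total head at P-9: h = 27.10 m (water level in the piezometer is the total head).
Pressure head at P-12: ψ = P/(ρg) = 480×1000 / (1000 × 9.81) = 48.93 m.
Total head at P-12: h = z + ψ = -19.62 + 48.93 = 29.31 m.
Head difference: h(P-9) − h(P-12) = 27.10 − 29.31 = -2.21 m.
Hydraulic gradient: i = |Δh| / L = 2.21 / 756 = 0.00292.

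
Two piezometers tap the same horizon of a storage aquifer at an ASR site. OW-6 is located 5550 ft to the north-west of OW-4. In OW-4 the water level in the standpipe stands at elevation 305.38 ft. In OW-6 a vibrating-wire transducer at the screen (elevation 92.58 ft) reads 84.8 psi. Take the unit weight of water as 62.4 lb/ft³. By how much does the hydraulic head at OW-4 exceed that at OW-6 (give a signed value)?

Δh ≈ 17.11 ft

Total head at OW-4: h = 305.38 ft (water level in the piezometer is the total head).
Pressure head at OW-6: ψ = 144·P/γ = 144 × 84.8 / 62.4 = 195.69 ft.
Total head at OW-6: h = z + ψ = 92.58 + 195.69 = 288.27 ft.
Head difference: h(OW-4) − h(OW-6) = 305.38 − 288.27 = 17.11 ft.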